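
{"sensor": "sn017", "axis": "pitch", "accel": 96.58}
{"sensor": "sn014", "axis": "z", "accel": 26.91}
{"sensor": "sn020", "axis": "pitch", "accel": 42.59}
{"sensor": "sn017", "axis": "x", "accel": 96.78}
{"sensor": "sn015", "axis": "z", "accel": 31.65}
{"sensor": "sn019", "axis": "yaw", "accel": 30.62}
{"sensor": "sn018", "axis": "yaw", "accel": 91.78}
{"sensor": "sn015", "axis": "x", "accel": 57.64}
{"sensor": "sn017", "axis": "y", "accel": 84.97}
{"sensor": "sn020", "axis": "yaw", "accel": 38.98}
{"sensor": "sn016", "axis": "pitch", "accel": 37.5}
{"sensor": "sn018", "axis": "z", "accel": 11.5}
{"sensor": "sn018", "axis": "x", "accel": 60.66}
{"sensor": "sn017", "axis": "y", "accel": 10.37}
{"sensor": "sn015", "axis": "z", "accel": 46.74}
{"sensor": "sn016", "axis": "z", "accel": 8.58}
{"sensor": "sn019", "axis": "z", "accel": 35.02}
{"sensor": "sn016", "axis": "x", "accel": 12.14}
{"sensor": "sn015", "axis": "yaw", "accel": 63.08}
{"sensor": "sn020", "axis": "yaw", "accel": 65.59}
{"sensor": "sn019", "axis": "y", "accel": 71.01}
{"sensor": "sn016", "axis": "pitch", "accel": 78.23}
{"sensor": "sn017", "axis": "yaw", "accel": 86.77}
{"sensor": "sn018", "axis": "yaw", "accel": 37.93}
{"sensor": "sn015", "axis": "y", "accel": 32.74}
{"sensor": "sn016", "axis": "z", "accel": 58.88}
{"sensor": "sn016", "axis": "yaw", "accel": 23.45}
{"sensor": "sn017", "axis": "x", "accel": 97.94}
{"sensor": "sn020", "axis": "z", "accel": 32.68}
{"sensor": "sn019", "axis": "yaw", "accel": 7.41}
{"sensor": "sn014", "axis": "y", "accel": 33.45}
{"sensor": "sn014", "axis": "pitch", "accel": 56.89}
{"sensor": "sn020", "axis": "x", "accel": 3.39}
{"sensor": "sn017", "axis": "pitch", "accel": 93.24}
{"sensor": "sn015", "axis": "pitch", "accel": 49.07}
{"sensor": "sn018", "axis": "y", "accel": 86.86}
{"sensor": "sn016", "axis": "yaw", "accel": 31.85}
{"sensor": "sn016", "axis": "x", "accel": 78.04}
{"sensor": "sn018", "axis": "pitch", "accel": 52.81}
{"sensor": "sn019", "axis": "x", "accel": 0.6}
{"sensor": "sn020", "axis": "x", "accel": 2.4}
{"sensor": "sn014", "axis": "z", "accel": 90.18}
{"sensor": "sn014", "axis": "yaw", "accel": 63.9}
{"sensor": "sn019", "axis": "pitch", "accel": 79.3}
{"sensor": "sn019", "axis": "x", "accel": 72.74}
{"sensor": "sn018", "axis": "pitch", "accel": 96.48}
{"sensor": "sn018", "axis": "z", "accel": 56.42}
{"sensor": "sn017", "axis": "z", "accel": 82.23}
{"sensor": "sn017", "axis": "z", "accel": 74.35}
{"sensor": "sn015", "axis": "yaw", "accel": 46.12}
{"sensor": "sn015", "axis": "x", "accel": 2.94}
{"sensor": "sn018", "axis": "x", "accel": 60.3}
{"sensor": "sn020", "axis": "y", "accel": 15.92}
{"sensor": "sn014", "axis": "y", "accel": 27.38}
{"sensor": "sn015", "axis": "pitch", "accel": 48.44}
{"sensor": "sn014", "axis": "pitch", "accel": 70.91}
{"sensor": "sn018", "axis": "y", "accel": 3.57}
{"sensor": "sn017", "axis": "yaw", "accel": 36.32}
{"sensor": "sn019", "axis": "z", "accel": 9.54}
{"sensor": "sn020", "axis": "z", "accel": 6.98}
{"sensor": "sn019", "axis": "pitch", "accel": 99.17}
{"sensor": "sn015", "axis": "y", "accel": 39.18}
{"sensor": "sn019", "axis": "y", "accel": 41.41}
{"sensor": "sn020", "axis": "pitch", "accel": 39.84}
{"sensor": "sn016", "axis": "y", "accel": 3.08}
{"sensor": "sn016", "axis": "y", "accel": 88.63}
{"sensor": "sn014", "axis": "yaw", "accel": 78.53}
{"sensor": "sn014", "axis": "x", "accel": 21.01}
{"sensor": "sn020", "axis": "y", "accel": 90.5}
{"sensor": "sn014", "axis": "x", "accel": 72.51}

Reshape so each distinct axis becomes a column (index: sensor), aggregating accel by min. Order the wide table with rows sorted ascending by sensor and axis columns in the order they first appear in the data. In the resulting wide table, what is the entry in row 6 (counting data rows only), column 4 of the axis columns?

7.41

With rows sorted ascending by sensor, row 6 is sensor=sn019. axis columns in first-appearance order: pitch, z, x, yaw, y; column 4 is yaw.
Long rows with sensor=sn019, axis=yaw: min(30.62, 7.41) = 7.41.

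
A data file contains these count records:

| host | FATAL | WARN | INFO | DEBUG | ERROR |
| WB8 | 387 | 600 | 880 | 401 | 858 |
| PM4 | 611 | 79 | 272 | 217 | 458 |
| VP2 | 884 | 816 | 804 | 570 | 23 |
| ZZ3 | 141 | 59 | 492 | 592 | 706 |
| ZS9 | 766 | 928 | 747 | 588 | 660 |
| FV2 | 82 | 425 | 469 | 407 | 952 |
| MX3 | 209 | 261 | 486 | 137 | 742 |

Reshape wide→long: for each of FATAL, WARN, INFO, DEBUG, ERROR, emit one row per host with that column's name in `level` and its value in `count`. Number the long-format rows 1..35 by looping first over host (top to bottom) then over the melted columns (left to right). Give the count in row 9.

35 rows total (7 × 5). Row 9: index ⌊(9-1)/5⌋ = 1 into host → PM4; (9-1) mod 5 = 3 into the melted columns → DEBUG.
So row 9 is (PM4, DEBUG, 217); count = 217.

217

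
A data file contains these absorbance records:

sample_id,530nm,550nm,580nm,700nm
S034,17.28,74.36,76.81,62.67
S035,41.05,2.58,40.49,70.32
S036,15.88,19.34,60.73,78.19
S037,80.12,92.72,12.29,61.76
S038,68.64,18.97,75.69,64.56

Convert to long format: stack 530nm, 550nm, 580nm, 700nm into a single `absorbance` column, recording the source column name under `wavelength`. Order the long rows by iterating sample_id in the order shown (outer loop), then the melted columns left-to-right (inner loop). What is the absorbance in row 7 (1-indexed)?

20 rows total (5 × 4). Row 7: index ⌊(7-1)/4⌋ = 1 into sample_id → S035; (7-1) mod 4 = 2 into the melted columns → 580nm.
So row 7 is (S035, 580nm, 40.49); absorbance = 40.49.

40.49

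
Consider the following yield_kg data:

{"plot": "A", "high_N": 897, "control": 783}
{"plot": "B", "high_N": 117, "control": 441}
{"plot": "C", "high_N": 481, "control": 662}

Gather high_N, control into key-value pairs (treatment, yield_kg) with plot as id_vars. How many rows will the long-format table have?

3 plot values × 2 melted columns = 6 rows.

6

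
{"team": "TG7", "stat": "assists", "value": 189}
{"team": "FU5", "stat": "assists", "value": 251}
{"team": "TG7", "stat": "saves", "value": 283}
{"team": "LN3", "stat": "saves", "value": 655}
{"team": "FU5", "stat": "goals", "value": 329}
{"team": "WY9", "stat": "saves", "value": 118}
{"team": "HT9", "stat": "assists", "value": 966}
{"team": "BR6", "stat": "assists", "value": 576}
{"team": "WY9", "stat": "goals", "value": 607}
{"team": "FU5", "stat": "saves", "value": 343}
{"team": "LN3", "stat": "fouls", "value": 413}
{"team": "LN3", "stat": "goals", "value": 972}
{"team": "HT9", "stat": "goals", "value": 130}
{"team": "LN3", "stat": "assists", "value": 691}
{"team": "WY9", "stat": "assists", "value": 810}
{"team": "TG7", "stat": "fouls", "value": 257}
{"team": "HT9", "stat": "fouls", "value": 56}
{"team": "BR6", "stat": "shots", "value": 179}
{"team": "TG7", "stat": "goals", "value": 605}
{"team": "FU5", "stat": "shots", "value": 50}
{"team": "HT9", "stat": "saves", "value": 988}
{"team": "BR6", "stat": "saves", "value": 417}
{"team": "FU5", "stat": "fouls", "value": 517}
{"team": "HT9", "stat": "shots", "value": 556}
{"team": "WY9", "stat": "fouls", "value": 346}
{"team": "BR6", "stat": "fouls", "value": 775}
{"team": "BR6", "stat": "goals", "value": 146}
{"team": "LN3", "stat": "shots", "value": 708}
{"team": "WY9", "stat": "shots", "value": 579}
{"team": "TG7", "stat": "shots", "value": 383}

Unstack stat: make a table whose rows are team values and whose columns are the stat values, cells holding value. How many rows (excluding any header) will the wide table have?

6

6 distinct team values → 6 rows.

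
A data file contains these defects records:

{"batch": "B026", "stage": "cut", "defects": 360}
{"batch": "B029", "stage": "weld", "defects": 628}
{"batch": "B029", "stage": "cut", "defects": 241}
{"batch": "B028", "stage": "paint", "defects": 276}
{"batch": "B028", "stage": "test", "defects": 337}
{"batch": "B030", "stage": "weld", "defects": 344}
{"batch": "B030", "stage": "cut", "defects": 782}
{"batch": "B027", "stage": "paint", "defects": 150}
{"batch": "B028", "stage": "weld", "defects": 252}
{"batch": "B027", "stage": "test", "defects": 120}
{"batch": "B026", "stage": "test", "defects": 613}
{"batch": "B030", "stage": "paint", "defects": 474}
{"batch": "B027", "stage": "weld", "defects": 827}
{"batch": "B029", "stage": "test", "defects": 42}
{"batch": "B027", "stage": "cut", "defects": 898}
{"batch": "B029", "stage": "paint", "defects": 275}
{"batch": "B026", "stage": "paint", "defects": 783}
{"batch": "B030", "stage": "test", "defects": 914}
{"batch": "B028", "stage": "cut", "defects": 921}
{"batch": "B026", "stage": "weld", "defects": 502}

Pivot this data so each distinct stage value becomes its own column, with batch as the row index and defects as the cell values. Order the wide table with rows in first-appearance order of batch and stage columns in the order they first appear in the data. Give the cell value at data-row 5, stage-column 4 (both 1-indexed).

With rows in first-appearance order of batch, row 5 is batch=B027. stage columns in first-appearance order: cut, weld, paint, test; column 4 is test.
Long rows with batch=B027, stage=test: defects = 120.

120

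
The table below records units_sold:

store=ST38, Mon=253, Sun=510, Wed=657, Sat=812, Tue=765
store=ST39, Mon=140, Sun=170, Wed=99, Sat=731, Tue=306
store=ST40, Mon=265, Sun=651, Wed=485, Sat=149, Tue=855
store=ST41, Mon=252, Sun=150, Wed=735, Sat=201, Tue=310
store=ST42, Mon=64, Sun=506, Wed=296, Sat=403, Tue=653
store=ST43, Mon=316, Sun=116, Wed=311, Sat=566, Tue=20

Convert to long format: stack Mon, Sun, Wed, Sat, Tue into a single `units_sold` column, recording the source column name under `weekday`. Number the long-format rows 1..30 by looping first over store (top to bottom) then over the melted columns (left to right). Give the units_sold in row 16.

252

30 rows total (6 × 5). Row 16: index ⌊(16-1)/5⌋ = 3 into store → ST41; (16-1) mod 5 = 0 into the melted columns → Mon.
So row 16 is (ST41, Mon, 252); units_sold = 252.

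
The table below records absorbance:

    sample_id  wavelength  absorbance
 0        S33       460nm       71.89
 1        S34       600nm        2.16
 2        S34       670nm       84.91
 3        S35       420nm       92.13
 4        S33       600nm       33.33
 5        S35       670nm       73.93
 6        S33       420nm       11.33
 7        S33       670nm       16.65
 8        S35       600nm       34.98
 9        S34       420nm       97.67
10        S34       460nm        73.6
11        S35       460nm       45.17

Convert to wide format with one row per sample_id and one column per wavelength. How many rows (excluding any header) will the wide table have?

3 distinct sample_id values → 3 rows.

3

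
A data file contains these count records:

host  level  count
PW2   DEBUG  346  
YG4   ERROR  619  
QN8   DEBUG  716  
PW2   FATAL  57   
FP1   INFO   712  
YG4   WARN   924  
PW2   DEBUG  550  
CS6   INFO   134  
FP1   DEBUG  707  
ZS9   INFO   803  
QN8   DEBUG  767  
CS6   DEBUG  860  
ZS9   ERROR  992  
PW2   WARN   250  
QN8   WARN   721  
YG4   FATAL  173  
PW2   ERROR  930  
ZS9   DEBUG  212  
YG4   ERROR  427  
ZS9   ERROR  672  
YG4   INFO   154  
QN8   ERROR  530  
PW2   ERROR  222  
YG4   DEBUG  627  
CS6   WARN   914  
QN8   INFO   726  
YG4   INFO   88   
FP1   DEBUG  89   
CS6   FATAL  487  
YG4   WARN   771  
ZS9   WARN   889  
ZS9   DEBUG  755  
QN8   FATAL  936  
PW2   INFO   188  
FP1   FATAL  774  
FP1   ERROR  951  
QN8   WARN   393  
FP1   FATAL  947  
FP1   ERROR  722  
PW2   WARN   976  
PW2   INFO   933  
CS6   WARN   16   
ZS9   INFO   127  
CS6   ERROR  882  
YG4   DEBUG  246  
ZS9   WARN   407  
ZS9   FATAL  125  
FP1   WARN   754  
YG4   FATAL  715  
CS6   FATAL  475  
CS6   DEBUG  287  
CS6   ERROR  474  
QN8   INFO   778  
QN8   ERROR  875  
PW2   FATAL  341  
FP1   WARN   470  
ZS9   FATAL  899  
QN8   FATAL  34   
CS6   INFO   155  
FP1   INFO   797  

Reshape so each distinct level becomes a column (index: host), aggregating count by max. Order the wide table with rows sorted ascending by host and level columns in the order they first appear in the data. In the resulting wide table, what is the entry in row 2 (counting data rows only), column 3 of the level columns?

With rows sorted ascending by host, row 2 is host=FP1. level columns in first-appearance order: DEBUG, ERROR, FATAL, INFO, WARN; column 3 is FATAL.
Long rows with host=FP1, level=FATAL: max(774, 947) = 947.

947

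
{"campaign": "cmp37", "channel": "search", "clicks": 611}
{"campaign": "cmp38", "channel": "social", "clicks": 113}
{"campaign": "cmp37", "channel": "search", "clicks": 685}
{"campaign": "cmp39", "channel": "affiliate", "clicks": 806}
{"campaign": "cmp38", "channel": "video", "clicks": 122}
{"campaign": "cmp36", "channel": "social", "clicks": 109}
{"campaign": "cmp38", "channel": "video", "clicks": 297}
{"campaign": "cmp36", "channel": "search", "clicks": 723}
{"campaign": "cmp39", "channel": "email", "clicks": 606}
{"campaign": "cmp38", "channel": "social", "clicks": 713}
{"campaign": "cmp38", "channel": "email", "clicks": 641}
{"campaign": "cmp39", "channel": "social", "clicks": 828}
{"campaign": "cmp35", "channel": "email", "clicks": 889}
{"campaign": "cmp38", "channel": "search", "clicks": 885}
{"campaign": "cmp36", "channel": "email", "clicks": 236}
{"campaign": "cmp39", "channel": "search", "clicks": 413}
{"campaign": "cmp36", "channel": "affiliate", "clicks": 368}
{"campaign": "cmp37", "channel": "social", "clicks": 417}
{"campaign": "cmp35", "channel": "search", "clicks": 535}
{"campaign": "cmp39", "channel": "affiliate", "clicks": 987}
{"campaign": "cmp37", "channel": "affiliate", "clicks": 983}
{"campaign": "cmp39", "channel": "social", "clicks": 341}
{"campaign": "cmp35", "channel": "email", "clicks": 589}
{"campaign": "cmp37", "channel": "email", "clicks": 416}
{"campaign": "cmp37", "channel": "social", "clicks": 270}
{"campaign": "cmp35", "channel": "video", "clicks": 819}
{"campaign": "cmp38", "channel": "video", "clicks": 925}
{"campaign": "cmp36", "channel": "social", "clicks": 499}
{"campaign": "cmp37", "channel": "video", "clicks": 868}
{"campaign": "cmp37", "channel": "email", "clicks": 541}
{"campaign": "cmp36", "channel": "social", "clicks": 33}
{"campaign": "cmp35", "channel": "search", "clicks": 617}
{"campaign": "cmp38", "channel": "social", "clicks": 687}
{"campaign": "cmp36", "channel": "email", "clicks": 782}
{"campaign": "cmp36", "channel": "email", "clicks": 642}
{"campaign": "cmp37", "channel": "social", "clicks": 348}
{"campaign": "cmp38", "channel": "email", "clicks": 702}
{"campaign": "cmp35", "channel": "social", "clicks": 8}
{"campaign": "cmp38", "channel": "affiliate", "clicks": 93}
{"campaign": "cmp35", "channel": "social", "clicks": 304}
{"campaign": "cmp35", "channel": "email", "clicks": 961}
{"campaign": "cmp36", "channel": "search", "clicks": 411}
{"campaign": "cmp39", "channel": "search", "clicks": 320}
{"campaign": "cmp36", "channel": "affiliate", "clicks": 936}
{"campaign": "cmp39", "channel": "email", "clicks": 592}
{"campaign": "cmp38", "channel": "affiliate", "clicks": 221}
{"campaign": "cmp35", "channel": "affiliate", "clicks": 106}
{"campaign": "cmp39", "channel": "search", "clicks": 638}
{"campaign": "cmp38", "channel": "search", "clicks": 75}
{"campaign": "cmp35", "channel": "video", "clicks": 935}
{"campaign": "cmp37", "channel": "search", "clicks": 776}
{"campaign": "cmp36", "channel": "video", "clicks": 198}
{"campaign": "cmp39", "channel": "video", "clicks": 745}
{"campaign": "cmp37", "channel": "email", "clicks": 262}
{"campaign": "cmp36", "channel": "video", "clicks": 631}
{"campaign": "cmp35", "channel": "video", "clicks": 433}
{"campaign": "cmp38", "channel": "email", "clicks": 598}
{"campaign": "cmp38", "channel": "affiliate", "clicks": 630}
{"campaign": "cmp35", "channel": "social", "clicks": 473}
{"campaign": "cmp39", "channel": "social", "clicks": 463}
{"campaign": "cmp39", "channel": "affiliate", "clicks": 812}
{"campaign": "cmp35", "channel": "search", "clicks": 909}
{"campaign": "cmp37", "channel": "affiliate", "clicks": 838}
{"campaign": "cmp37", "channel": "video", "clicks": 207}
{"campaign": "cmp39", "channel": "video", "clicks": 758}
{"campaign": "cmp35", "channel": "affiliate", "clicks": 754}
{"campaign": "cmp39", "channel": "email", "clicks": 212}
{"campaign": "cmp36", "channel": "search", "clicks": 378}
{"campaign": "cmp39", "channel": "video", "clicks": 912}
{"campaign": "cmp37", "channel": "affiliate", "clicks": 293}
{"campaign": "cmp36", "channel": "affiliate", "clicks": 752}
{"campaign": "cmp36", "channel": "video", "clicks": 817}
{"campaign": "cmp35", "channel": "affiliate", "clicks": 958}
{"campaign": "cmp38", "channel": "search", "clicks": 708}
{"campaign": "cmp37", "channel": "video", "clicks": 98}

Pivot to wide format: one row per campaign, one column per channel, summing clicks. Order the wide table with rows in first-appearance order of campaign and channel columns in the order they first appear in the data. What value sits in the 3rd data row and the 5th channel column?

With rows in first-appearance order of campaign, row 3 is campaign=cmp39. channel columns in first-appearance order: search, social, affiliate, video, email; column 5 is email.
Long rows with campaign=cmp39, channel=email: 606 + 592 + 212 = 1410.

1410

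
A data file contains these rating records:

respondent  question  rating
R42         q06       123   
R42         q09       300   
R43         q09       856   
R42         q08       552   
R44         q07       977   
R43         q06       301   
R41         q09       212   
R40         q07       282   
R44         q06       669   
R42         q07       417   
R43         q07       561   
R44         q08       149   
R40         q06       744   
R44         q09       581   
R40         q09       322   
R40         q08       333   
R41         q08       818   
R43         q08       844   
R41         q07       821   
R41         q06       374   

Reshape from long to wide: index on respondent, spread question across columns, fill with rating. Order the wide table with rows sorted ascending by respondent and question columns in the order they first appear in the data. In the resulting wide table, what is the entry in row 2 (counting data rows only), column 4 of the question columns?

With rows sorted ascending by respondent, row 2 is respondent=R41. question columns in first-appearance order: q06, q09, q08, q07; column 4 is q07.
Long rows with respondent=R41, question=q07: rating = 821.

821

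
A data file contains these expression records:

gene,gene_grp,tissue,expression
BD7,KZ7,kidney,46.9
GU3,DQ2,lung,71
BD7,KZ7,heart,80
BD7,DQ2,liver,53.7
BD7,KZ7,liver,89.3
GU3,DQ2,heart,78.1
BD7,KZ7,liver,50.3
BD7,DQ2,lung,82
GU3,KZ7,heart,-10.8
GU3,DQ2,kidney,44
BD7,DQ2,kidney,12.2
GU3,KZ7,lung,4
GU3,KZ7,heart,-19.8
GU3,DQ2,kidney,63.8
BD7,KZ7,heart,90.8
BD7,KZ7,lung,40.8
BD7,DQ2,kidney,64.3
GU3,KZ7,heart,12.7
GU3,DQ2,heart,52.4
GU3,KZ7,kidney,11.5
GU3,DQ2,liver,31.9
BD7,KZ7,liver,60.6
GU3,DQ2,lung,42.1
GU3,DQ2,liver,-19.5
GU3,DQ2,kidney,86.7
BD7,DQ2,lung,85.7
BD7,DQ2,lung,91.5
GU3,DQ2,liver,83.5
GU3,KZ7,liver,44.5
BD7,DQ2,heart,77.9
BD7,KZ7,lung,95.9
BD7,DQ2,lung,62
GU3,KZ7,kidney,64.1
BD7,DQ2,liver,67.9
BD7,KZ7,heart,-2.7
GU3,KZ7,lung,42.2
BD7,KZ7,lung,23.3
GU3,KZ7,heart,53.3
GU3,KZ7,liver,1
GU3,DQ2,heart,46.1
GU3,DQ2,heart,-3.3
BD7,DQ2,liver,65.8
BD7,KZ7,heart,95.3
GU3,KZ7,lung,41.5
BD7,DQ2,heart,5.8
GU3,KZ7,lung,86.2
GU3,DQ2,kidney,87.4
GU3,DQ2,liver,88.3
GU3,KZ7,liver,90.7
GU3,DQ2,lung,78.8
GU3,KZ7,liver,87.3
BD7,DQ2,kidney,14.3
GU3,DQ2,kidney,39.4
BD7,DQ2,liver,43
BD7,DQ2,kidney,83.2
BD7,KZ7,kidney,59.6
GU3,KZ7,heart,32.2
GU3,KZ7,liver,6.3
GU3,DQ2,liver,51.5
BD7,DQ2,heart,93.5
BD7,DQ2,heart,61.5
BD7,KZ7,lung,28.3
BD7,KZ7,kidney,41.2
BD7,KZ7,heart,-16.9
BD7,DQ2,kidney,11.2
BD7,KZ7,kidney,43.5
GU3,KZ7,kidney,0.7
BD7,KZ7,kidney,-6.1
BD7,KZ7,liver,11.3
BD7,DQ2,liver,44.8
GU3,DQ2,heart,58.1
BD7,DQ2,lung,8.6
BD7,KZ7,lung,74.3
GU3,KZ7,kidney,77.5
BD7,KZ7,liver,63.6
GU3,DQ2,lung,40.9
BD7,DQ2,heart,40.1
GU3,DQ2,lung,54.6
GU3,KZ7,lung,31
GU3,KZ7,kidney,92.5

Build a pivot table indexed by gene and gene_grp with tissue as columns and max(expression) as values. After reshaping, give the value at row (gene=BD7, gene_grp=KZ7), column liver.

Rows with gene=BD7, gene_grp=KZ7 and tissue=liver: expression values are 89.3, 50.3, 60.6, 11.3, 63.6.
max(89.3, 50.3, 60.6, 11.3, 63.6) = 89.3.

89.3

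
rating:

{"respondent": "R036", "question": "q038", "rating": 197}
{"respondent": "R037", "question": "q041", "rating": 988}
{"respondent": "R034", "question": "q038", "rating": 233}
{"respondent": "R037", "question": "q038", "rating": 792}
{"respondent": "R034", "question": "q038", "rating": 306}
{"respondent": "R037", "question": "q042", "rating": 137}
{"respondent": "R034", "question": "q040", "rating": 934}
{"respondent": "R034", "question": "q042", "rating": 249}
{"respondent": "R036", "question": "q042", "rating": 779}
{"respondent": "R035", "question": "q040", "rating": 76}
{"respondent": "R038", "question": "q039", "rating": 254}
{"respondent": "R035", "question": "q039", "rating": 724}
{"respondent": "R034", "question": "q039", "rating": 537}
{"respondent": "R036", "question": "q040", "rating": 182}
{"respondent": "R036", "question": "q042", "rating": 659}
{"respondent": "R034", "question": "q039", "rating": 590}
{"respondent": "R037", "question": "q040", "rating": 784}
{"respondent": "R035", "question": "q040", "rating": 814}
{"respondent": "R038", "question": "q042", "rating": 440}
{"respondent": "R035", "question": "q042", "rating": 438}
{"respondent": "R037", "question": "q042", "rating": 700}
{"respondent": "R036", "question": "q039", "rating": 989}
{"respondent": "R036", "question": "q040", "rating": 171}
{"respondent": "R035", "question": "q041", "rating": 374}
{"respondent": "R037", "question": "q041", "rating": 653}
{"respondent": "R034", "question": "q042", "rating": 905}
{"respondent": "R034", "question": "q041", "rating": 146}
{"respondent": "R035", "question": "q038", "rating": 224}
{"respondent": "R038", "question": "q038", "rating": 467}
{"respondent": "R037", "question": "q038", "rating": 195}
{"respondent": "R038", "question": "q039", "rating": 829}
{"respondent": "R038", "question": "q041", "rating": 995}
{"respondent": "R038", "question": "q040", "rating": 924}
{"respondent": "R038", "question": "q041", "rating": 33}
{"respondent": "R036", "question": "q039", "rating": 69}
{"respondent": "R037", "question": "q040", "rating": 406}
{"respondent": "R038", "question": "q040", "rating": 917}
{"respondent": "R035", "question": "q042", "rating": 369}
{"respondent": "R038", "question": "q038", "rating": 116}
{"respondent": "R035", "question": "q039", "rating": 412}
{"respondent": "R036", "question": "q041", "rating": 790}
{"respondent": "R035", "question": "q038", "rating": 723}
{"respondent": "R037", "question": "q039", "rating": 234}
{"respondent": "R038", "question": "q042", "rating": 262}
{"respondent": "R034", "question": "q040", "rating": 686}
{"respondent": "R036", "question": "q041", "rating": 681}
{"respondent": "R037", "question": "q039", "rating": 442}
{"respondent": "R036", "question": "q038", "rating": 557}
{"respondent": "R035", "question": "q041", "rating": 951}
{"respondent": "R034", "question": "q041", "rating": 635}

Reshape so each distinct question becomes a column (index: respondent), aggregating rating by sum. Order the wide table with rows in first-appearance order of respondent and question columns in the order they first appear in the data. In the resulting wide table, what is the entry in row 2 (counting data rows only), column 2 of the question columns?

1641

With rows in first-appearance order of respondent, row 2 is respondent=R037. question columns in first-appearance order: q038, q041, q042, q040, q039; column 2 is q041.
Long rows with respondent=R037, question=q041: 988 + 653 = 1641.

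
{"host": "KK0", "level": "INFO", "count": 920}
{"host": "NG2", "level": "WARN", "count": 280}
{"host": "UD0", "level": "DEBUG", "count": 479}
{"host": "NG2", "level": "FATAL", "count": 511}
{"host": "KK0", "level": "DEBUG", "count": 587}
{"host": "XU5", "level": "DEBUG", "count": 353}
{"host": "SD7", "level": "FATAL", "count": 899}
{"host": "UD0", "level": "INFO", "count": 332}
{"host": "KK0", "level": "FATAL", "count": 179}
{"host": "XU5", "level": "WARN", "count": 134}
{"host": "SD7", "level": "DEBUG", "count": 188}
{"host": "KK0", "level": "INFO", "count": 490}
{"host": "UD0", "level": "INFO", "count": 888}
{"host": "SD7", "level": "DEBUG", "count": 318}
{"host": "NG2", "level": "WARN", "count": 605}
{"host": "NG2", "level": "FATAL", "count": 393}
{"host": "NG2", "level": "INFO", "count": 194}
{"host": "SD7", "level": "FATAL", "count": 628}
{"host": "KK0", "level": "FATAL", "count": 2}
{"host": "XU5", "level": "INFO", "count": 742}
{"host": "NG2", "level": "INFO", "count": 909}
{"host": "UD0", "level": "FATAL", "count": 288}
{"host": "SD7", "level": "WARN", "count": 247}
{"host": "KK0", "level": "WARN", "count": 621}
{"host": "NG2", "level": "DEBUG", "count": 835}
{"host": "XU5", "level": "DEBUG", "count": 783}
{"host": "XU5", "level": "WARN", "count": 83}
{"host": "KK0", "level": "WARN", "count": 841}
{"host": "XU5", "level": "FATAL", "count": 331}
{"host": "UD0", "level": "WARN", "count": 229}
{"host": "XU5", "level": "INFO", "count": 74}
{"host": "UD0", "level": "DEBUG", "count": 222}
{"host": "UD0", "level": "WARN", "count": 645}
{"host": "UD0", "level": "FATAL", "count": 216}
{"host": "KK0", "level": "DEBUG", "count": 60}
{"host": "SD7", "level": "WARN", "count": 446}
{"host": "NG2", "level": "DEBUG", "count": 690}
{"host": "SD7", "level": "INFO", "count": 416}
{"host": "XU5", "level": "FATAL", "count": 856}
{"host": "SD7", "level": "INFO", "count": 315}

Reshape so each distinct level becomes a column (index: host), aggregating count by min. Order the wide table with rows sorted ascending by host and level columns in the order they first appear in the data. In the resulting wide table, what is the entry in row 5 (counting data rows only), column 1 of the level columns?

74

With rows sorted ascending by host, row 5 is host=XU5. level columns in first-appearance order: INFO, WARN, DEBUG, FATAL; column 1 is INFO.
Long rows with host=XU5, level=INFO: min(742, 74) = 74.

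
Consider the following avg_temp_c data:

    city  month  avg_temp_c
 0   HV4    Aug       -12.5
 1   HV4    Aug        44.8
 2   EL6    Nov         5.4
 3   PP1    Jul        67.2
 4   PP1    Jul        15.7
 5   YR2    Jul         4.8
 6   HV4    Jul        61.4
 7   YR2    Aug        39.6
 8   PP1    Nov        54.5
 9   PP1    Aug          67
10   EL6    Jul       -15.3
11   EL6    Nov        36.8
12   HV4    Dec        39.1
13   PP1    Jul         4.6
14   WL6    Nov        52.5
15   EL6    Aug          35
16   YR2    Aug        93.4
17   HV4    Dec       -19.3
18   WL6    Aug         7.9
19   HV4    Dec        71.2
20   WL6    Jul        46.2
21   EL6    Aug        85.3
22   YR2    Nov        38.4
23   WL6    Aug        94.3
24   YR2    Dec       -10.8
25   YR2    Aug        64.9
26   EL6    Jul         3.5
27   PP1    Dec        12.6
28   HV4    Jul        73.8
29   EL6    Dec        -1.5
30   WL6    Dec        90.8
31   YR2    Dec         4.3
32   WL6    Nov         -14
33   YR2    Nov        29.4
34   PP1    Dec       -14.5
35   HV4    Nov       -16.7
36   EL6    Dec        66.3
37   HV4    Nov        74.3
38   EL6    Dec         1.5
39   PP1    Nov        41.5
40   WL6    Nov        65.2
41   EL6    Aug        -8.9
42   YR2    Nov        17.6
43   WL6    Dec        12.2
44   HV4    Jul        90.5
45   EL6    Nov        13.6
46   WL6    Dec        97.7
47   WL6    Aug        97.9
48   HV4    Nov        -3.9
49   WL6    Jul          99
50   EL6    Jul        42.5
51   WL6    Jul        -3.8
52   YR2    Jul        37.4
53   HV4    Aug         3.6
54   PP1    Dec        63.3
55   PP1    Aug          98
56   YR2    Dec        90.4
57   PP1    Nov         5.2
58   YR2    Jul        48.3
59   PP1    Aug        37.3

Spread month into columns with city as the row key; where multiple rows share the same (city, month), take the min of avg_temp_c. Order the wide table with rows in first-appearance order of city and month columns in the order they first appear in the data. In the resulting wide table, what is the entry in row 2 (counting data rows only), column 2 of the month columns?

5.4

With rows in first-appearance order of city, row 2 is city=EL6. month columns in first-appearance order: Aug, Nov, Jul, Dec; column 2 is Nov.
Long rows with city=EL6, month=Nov: min(5.4, 36.8, 13.6) = 5.4.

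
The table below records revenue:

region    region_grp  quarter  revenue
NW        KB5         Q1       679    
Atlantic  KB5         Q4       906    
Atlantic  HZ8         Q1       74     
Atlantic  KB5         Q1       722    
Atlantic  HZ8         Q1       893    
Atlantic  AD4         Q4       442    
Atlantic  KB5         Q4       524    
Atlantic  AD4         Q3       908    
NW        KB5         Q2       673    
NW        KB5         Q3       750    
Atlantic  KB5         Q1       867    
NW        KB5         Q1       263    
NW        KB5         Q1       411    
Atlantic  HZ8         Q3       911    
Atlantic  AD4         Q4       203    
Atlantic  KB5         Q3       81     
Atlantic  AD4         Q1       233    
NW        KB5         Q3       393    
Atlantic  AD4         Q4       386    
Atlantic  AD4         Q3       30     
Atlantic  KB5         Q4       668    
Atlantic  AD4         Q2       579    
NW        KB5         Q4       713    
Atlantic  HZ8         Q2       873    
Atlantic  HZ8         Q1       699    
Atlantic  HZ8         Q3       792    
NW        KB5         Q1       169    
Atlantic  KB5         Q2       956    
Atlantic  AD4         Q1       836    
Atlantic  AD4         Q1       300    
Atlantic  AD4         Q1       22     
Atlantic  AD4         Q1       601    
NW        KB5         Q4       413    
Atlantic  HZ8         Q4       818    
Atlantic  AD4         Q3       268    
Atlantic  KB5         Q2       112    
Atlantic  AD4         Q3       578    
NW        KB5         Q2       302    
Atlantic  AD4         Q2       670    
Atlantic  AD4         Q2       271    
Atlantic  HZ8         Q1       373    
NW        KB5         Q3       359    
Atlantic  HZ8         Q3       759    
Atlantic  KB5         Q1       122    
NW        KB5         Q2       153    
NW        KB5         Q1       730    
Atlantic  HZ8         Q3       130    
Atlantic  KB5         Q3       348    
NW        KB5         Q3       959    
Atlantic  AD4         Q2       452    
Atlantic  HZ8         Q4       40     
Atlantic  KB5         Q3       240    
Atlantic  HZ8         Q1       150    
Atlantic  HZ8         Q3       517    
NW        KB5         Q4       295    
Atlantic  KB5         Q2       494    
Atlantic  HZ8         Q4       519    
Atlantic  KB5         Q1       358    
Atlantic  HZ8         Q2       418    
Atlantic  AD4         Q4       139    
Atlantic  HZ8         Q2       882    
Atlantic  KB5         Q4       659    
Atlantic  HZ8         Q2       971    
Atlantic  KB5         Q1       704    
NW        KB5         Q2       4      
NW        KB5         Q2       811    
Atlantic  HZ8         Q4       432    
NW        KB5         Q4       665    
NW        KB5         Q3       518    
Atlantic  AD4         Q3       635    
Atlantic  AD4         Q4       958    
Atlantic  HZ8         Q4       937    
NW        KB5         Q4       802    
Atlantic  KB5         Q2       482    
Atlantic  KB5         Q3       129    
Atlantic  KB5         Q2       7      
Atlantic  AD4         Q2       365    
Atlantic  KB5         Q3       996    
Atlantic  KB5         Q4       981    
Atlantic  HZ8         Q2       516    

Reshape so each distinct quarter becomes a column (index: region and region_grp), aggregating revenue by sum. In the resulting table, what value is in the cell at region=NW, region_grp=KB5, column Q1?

2252

Rows with region=NW, region_grp=KB5 and quarter=Q1: revenue values are 679, 263, 411, 169, 730.
679 + 263 + 411 + 169 + 730 = 2252.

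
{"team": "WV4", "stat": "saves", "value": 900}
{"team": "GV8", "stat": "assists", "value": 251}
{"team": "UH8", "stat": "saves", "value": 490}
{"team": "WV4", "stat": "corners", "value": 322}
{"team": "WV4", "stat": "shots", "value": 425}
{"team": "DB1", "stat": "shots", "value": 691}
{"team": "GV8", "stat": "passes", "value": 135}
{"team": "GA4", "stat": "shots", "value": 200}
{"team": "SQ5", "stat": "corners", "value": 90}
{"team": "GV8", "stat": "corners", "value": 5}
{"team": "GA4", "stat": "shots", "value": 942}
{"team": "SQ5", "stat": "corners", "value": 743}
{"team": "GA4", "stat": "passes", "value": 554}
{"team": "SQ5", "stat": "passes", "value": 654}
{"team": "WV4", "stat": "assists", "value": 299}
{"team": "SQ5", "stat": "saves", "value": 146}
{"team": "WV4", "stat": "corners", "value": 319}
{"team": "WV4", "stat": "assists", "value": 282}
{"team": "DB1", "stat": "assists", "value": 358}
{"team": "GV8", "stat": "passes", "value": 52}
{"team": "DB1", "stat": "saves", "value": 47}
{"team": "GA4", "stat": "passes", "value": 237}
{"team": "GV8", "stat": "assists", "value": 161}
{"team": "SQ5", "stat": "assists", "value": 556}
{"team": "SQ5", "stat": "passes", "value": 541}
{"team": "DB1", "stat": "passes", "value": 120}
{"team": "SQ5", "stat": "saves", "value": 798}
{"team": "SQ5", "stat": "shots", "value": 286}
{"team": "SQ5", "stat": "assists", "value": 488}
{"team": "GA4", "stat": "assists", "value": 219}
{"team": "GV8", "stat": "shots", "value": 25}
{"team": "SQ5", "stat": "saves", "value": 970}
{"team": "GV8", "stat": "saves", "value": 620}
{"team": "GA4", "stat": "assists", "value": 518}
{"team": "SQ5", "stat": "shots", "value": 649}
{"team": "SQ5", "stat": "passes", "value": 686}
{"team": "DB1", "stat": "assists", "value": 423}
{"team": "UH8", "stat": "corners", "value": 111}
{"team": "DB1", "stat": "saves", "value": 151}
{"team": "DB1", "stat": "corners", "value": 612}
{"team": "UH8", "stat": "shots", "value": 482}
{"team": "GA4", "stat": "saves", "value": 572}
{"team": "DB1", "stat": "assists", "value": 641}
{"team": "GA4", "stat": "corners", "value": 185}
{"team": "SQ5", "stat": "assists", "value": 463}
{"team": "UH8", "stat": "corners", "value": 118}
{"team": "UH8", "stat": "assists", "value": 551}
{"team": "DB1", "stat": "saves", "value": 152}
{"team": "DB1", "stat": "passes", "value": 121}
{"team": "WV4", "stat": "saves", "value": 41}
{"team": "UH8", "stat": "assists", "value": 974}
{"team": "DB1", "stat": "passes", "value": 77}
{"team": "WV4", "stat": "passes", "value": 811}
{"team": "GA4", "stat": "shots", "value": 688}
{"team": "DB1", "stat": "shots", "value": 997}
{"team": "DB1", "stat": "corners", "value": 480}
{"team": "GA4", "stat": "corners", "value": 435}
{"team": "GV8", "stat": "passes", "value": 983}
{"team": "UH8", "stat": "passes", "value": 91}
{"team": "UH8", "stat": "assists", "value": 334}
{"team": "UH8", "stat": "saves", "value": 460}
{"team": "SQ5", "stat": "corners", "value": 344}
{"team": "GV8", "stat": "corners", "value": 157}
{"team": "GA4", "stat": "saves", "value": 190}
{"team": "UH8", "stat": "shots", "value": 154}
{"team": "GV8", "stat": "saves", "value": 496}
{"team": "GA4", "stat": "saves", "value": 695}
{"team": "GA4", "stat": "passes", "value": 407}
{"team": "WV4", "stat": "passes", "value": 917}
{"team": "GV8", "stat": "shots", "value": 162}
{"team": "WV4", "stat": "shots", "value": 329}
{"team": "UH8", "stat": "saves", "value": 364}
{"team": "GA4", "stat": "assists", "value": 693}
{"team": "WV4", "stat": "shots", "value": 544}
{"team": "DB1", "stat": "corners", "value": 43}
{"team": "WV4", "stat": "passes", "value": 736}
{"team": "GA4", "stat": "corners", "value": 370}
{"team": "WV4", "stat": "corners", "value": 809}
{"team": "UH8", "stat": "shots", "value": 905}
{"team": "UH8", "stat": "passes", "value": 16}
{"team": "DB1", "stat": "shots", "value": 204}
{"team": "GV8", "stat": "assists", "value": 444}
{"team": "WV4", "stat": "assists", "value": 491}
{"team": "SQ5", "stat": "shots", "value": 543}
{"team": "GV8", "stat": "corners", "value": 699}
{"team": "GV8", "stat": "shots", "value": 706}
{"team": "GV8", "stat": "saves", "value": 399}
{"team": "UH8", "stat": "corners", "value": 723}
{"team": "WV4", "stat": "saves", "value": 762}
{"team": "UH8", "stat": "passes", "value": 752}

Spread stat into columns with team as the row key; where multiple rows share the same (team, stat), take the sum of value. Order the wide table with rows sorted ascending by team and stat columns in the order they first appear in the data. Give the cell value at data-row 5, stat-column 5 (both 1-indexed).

859

With rows sorted ascending by team, row 5 is team=UH8. stat columns in first-appearance order: saves, assists, corners, shots, passes; column 5 is passes.
Long rows with team=UH8, stat=passes: 91 + 16 + 752 = 859.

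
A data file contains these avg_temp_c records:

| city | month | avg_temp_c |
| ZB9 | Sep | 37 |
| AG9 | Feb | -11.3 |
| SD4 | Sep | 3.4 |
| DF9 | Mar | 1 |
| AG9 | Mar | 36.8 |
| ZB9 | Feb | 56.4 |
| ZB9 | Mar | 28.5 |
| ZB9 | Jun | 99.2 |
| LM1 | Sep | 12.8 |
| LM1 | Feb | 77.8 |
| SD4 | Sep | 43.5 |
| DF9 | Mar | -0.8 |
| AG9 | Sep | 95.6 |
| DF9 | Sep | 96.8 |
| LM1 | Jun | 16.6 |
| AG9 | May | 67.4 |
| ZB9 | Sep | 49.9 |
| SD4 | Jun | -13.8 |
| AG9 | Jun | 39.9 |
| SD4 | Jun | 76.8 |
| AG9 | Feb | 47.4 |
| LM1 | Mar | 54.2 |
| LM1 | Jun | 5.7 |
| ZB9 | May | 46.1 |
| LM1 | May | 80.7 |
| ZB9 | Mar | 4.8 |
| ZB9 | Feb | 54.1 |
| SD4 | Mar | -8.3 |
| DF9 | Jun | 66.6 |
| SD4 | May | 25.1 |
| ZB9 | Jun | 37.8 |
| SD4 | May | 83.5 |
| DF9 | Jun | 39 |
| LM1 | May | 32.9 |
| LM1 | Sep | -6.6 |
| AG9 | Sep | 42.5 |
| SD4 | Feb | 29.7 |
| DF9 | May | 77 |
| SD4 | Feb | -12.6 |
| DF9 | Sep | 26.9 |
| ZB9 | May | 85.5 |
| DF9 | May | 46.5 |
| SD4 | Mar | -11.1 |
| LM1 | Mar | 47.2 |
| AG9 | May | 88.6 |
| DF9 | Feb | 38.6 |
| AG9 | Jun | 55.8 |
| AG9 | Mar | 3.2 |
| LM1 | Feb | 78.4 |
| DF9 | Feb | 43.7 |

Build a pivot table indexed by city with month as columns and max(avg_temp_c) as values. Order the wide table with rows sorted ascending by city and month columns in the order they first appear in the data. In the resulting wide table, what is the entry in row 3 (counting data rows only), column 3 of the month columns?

With rows sorted ascending by city, row 3 is city=LM1. month columns in first-appearance order: Sep, Feb, Mar, Jun, May; column 3 is Mar.
Long rows with city=LM1, month=Mar: max(54.2, 47.2) = 54.2.

54.2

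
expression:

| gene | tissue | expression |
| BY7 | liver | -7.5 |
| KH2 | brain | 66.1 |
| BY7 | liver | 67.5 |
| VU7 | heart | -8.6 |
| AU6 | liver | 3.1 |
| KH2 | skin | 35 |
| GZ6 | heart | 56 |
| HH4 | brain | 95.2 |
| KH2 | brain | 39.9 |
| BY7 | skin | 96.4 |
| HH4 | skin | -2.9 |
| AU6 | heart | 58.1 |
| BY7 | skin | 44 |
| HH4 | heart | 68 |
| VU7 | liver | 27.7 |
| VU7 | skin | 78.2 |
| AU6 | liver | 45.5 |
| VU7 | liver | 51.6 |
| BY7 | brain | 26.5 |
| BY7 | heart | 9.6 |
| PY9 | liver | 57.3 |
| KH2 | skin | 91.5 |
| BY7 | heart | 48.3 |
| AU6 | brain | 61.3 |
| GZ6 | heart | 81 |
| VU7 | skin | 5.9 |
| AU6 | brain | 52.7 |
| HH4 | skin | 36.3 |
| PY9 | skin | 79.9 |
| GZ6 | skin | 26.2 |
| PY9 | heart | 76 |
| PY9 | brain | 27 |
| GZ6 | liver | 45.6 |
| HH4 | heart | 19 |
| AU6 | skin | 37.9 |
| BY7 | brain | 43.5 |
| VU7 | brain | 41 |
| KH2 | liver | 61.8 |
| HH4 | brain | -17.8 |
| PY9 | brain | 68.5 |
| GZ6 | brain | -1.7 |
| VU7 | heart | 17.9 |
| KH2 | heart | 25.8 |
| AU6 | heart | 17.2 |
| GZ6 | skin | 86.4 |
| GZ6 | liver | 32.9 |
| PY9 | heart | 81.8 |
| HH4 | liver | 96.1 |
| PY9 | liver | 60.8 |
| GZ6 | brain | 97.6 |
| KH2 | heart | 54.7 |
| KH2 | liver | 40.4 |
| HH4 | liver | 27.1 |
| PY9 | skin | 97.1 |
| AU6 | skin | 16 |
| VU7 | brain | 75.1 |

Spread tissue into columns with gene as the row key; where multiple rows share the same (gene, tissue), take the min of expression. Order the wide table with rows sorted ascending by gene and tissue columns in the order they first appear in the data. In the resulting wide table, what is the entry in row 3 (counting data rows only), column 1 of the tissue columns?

32.9

With rows sorted ascending by gene, row 3 is gene=GZ6. tissue columns in first-appearance order: liver, brain, heart, skin; column 1 is liver.
Long rows with gene=GZ6, tissue=liver: min(45.6, 32.9) = 32.9.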